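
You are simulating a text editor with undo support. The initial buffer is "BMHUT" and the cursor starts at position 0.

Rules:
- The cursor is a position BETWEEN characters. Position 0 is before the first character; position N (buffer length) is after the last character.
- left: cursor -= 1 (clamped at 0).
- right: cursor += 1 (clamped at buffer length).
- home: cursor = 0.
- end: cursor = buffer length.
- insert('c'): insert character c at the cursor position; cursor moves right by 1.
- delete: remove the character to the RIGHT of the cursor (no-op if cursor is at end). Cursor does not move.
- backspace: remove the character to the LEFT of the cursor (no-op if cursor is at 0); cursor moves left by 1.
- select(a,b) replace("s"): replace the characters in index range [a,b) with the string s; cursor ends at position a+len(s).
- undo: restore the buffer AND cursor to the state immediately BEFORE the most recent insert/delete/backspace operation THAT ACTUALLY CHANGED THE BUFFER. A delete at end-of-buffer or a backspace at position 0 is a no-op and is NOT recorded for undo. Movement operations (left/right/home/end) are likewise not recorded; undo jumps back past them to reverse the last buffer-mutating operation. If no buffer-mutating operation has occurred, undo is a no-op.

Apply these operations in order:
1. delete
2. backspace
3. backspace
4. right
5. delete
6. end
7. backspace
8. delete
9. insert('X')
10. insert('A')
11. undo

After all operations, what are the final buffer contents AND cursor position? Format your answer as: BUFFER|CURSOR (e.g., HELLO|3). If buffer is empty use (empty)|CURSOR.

After op 1 (delete): buf='MHUT' cursor=0
After op 2 (backspace): buf='MHUT' cursor=0
After op 3 (backspace): buf='MHUT' cursor=0
After op 4 (right): buf='MHUT' cursor=1
After op 5 (delete): buf='MUT' cursor=1
After op 6 (end): buf='MUT' cursor=3
After op 7 (backspace): buf='MU' cursor=2
After op 8 (delete): buf='MU' cursor=2
After op 9 (insert('X')): buf='MUX' cursor=3
After op 10 (insert('A')): buf='MUXA' cursor=4
After op 11 (undo): buf='MUX' cursor=3

Answer: MUX|3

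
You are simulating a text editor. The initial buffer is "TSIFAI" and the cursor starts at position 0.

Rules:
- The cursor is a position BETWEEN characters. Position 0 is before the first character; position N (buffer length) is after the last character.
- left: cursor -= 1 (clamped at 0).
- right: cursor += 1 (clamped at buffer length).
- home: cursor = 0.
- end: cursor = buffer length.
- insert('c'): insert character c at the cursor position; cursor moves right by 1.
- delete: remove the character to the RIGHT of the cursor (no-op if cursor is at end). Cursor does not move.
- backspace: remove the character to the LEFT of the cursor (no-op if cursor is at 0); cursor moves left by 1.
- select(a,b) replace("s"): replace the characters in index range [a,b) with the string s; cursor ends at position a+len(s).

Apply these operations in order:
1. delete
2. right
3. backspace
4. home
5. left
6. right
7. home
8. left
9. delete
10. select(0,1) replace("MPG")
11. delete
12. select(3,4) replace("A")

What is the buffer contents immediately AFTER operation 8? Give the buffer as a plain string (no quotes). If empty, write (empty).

After op 1 (delete): buf='SIFAI' cursor=0
After op 2 (right): buf='SIFAI' cursor=1
After op 3 (backspace): buf='IFAI' cursor=0
After op 4 (home): buf='IFAI' cursor=0
After op 5 (left): buf='IFAI' cursor=0
After op 6 (right): buf='IFAI' cursor=1
After op 7 (home): buf='IFAI' cursor=0
After op 8 (left): buf='IFAI' cursor=0

Answer: IFAI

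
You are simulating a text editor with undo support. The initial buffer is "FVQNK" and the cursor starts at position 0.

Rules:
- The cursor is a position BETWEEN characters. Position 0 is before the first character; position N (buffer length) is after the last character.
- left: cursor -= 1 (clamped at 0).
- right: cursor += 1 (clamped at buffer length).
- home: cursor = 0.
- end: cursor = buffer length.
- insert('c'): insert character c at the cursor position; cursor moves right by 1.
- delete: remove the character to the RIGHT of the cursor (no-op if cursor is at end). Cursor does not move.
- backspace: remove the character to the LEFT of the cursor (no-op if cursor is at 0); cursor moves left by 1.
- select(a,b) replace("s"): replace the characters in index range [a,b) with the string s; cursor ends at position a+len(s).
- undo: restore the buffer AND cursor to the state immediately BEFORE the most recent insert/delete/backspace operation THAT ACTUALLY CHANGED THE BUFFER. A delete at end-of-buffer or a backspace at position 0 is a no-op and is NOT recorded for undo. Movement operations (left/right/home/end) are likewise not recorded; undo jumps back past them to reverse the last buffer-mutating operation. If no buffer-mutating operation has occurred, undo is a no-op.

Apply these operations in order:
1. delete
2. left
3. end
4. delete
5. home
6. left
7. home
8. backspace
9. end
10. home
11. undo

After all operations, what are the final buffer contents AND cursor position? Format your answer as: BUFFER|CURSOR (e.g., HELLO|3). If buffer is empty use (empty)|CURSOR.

Answer: FVQNK|0

Derivation:
After op 1 (delete): buf='VQNK' cursor=0
After op 2 (left): buf='VQNK' cursor=0
After op 3 (end): buf='VQNK' cursor=4
After op 4 (delete): buf='VQNK' cursor=4
After op 5 (home): buf='VQNK' cursor=0
After op 6 (left): buf='VQNK' cursor=0
After op 7 (home): buf='VQNK' cursor=0
After op 8 (backspace): buf='VQNK' cursor=0
After op 9 (end): buf='VQNK' cursor=4
After op 10 (home): buf='VQNK' cursor=0
After op 11 (undo): buf='FVQNK' cursor=0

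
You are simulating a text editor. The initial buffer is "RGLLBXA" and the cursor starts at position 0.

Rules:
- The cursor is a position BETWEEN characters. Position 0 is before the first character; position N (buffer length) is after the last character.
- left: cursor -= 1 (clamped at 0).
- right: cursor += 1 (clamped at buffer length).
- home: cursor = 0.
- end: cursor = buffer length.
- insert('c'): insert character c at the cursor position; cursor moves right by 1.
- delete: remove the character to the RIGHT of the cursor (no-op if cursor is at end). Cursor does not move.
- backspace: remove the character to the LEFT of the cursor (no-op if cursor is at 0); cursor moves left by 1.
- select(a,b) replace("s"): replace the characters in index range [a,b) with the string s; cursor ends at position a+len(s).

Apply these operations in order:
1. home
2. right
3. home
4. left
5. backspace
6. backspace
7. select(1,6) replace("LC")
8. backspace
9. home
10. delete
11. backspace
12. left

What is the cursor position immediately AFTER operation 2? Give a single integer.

After op 1 (home): buf='RGLLBXA' cursor=0
After op 2 (right): buf='RGLLBXA' cursor=1

Answer: 1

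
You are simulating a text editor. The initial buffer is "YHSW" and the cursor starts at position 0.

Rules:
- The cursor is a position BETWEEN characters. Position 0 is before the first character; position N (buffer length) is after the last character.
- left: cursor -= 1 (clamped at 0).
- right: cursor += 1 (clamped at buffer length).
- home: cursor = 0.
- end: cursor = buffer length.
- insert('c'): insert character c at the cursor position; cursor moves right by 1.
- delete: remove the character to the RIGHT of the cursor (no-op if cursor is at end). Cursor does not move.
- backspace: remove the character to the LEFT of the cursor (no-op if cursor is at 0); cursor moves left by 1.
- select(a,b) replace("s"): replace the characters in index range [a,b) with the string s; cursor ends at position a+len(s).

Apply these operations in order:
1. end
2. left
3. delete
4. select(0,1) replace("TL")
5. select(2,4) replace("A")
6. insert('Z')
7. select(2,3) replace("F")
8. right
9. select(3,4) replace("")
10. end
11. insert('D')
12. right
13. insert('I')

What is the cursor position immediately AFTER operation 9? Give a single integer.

Answer: 3

Derivation:
After op 1 (end): buf='YHSW' cursor=4
After op 2 (left): buf='YHSW' cursor=3
After op 3 (delete): buf='YHS' cursor=3
After op 4 (select(0,1) replace("TL")): buf='TLHS' cursor=2
After op 5 (select(2,4) replace("A")): buf='TLA' cursor=3
After op 6 (insert('Z')): buf='TLAZ' cursor=4
After op 7 (select(2,3) replace("F")): buf='TLFZ' cursor=3
After op 8 (right): buf='TLFZ' cursor=4
After op 9 (select(3,4) replace("")): buf='TLF' cursor=3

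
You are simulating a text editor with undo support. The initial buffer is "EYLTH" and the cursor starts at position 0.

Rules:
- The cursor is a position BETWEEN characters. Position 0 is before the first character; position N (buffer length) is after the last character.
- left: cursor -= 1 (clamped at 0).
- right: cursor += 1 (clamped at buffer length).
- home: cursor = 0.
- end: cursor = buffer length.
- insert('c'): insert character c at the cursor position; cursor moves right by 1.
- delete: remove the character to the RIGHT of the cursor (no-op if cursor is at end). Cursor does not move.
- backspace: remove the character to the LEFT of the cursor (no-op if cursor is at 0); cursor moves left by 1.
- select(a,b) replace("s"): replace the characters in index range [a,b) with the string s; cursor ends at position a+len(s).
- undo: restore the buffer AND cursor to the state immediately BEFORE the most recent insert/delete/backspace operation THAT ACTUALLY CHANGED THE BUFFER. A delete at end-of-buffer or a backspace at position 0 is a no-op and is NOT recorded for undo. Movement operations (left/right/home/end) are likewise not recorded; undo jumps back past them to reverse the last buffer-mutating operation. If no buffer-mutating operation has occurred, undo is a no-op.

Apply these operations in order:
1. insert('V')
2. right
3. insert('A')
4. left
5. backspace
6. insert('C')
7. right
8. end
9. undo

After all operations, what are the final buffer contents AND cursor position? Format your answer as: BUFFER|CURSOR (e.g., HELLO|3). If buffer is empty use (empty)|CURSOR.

Answer: VAYLTH|1

Derivation:
After op 1 (insert('V')): buf='VEYLTH' cursor=1
After op 2 (right): buf='VEYLTH' cursor=2
After op 3 (insert('A')): buf='VEAYLTH' cursor=3
After op 4 (left): buf='VEAYLTH' cursor=2
After op 5 (backspace): buf='VAYLTH' cursor=1
After op 6 (insert('C')): buf='VCAYLTH' cursor=2
After op 7 (right): buf='VCAYLTH' cursor=3
After op 8 (end): buf='VCAYLTH' cursor=7
After op 9 (undo): buf='VAYLTH' cursor=1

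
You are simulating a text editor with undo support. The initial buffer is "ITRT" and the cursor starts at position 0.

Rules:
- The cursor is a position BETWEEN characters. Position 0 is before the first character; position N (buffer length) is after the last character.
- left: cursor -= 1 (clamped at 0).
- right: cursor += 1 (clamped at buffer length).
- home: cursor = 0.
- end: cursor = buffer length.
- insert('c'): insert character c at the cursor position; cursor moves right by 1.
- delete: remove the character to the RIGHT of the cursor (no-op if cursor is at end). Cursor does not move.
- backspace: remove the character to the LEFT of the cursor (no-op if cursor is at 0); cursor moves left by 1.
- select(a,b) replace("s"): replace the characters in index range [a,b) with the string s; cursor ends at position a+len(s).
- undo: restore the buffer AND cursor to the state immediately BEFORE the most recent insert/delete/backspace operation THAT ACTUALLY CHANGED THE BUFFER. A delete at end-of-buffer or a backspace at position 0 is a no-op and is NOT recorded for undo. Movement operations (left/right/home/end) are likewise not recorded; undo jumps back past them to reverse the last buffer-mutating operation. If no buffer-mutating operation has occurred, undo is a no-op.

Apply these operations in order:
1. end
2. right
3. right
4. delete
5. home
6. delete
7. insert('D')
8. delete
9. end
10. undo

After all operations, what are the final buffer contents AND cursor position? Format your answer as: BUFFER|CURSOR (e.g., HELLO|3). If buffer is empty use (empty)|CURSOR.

Answer: DTRT|1

Derivation:
After op 1 (end): buf='ITRT' cursor=4
After op 2 (right): buf='ITRT' cursor=4
After op 3 (right): buf='ITRT' cursor=4
After op 4 (delete): buf='ITRT' cursor=4
After op 5 (home): buf='ITRT' cursor=0
After op 6 (delete): buf='TRT' cursor=0
After op 7 (insert('D')): buf='DTRT' cursor=1
After op 8 (delete): buf='DRT' cursor=1
After op 9 (end): buf='DRT' cursor=3
After op 10 (undo): buf='DTRT' cursor=1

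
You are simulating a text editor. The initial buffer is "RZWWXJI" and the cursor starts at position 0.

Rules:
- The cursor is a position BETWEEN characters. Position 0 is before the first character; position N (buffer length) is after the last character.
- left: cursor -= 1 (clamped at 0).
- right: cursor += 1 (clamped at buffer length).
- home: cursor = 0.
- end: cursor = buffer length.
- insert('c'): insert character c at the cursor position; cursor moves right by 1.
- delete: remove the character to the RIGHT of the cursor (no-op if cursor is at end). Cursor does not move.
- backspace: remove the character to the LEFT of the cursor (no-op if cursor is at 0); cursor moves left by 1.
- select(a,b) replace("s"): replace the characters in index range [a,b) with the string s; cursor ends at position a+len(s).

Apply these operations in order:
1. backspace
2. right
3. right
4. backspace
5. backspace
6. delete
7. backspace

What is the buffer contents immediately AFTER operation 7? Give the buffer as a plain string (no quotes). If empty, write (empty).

After op 1 (backspace): buf='RZWWXJI' cursor=0
After op 2 (right): buf='RZWWXJI' cursor=1
After op 3 (right): buf='RZWWXJI' cursor=2
After op 4 (backspace): buf='RWWXJI' cursor=1
After op 5 (backspace): buf='WWXJI' cursor=0
After op 6 (delete): buf='WXJI' cursor=0
After op 7 (backspace): buf='WXJI' cursor=0

Answer: WXJI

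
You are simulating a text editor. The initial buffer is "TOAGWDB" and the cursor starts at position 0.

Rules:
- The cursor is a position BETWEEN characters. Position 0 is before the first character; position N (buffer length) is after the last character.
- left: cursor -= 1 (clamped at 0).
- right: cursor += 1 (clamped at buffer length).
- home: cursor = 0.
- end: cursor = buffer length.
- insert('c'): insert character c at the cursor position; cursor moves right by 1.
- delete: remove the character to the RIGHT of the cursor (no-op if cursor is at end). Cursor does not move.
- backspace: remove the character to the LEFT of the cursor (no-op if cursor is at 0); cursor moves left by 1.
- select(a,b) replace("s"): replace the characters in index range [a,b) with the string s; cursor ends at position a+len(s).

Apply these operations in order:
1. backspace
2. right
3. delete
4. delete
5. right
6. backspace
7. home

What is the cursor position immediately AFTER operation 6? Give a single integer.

After op 1 (backspace): buf='TOAGWDB' cursor=0
After op 2 (right): buf='TOAGWDB' cursor=1
After op 3 (delete): buf='TAGWDB' cursor=1
After op 4 (delete): buf='TGWDB' cursor=1
After op 5 (right): buf='TGWDB' cursor=2
After op 6 (backspace): buf='TWDB' cursor=1

Answer: 1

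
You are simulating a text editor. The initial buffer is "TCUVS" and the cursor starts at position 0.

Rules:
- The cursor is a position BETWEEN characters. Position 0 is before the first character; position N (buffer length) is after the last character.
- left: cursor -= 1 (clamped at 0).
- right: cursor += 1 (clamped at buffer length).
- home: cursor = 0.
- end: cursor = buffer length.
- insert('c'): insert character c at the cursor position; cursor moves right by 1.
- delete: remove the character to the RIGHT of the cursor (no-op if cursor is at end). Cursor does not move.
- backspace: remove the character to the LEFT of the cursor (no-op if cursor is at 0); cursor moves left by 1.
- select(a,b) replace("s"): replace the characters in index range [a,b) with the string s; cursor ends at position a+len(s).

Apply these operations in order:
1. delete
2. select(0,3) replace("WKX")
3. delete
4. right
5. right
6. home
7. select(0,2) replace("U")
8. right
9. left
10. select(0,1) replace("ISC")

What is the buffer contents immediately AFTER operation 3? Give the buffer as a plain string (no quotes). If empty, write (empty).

Answer: WKX

Derivation:
After op 1 (delete): buf='CUVS' cursor=0
After op 2 (select(0,3) replace("WKX")): buf='WKXS' cursor=3
After op 3 (delete): buf='WKX' cursor=3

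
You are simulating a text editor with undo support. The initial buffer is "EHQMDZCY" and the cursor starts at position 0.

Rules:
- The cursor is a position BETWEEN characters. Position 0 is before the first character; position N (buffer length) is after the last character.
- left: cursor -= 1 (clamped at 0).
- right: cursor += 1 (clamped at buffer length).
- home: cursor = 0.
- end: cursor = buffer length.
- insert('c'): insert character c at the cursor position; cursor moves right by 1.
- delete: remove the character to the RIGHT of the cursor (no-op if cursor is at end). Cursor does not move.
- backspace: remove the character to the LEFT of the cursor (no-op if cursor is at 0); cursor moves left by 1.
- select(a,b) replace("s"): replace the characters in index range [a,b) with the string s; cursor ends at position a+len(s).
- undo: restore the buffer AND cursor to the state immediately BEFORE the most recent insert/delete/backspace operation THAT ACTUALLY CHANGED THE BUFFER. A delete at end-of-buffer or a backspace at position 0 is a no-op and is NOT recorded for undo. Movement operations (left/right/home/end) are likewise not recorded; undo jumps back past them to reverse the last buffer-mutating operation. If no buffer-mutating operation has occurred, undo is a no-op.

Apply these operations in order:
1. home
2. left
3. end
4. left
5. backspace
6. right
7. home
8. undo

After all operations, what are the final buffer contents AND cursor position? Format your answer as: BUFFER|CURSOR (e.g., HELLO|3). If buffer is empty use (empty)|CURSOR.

After op 1 (home): buf='EHQMDZCY' cursor=0
After op 2 (left): buf='EHQMDZCY' cursor=0
After op 3 (end): buf='EHQMDZCY' cursor=8
After op 4 (left): buf='EHQMDZCY' cursor=7
After op 5 (backspace): buf='EHQMDZY' cursor=6
After op 6 (right): buf='EHQMDZY' cursor=7
After op 7 (home): buf='EHQMDZY' cursor=0
After op 8 (undo): buf='EHQMDZCY' cursor=7

Answer: EHQMDZCY|7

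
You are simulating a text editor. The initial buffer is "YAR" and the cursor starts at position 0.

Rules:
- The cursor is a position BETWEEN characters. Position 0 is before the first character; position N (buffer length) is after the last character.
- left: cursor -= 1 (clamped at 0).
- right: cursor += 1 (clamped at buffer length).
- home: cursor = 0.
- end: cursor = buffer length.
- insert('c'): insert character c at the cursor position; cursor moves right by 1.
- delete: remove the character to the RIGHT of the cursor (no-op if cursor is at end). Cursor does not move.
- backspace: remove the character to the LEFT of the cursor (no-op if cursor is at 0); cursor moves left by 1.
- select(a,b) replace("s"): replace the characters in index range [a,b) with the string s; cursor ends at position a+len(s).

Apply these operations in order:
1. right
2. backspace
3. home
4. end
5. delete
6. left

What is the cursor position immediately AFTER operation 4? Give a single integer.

Answer: 2

Derivation:
After op 1 (right): buf='YAR' cursor=1
After op 2 (backspace): buf='AR' cursor=0
After op 3 (home): buf='AR' cursor=0
After op 4 (end): buf='AR' cursor=2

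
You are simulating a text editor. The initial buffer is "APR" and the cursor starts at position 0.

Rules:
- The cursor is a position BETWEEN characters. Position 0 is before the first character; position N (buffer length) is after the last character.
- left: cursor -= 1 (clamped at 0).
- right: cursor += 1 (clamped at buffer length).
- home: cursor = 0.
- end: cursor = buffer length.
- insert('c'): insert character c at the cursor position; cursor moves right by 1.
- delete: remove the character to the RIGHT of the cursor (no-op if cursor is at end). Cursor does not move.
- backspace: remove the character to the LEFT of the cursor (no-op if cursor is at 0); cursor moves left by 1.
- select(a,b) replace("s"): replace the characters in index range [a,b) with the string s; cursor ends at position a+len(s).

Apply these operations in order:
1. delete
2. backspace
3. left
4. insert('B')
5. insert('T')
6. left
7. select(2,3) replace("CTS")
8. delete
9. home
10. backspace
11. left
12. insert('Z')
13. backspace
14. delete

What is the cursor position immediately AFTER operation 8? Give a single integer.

After op 1 (delete): buf='PR' cursor=0
After op 2 (backspace): buf='PR' cursor=0
After op 3 (left): buf='PR' cursor=0
After op 4 (insert('B')): buf='BPR' cursor=1
After op 5 (insert('T')): buf='BTPR' cursor=2
After op 6 (left): buf='BTPR' cursor=1
After op 7 (select(2,3) replace("CTS")): buf='BTCTSR' cursor=5
After op 8 (delete): buf='BTCTS' cursor=5

Answer: 5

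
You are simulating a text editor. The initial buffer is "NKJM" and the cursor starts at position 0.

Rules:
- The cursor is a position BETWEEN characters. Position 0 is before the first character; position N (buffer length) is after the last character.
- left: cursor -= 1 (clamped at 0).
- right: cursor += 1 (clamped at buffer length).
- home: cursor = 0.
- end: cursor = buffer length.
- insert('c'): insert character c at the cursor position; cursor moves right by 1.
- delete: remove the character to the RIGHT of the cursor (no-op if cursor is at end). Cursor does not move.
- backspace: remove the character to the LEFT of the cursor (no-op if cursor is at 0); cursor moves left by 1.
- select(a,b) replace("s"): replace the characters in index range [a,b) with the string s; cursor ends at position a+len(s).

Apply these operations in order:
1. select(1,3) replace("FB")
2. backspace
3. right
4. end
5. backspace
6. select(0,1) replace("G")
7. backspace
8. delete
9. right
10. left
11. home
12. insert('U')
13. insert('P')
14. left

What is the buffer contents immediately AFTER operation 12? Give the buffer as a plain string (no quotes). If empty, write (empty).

After op 1 (select(1,3) replace("FB")): buf='NFBM' cursor=3
After op 2 (backspace): buf='NFM' cursor=2
After op 3 (right): buf='NFM' cursor=3
After op 4 (end): buf='NFM' cursor=3
After op 5 (backspace): buf='NF' cursor=2
After op 6 (select(0,1) replace("G")): buf='GF' cursor=1
After op 7 (backspace): buf='F' cursor=0
After op 8 (delete): buf='(empty)' cursor=0
After op 9 (right): buf='(empty)' cursor=0
After op 10 (left): buf='(empty)' cursor=0
After op 11 (home): buf='(empty)' cursor=0
After op 12 (insert('U')): buf='U' cursor=1

Answer: U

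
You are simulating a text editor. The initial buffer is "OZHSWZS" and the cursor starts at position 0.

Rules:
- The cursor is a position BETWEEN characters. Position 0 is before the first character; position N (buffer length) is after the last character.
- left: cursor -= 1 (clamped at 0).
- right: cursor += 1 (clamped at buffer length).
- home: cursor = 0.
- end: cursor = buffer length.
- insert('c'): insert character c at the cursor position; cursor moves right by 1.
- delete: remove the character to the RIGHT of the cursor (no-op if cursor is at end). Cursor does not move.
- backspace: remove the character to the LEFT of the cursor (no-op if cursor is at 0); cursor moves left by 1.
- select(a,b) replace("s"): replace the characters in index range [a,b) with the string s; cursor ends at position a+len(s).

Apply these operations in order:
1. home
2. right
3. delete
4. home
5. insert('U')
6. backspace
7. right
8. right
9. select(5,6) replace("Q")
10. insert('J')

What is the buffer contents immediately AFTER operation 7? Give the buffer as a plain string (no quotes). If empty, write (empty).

After op 1 (home): buf='OZHSWZS' cursor=0
After op 2 (right): buf='OZHSWZS' cursor=1
After op 3 (delete): buf='OHSWZS' cursor=1
After op 4 (home): buf='OHSWZS' cursor=0
After op 5 (insert('U')): buf='UOHSWZS' cursor=1
After op 6 (backspace): buf='OHSWZS' cursor=0
After op 7 (right): buf='OHSWZS' cursor=1

Answer: OHSWZS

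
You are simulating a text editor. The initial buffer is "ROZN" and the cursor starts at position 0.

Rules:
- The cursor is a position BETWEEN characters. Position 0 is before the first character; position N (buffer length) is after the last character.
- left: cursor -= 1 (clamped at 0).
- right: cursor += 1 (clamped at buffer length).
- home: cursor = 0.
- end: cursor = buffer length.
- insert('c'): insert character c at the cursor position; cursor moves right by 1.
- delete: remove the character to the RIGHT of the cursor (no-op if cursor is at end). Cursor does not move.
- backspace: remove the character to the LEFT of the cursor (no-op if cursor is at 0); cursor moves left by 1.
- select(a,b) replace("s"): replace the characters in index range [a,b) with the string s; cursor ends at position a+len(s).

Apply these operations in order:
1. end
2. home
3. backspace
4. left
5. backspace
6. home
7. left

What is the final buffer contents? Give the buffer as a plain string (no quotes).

After op 1 (end): buf='ROZN' cursor=4
After op 2 (home): buf='ROZN' cursor=0
After op 3 (backspace): buf='ROZN' cursor=0
After op 4 (left): buf='ROZN' cursor=0
After op 5 (backspace): buf='ROZN' cursor=0
After op 6 (home): buf='ROZN' cursor=0
After op 7 (left): buf='ROZN' cursor=0

Answer: ROZN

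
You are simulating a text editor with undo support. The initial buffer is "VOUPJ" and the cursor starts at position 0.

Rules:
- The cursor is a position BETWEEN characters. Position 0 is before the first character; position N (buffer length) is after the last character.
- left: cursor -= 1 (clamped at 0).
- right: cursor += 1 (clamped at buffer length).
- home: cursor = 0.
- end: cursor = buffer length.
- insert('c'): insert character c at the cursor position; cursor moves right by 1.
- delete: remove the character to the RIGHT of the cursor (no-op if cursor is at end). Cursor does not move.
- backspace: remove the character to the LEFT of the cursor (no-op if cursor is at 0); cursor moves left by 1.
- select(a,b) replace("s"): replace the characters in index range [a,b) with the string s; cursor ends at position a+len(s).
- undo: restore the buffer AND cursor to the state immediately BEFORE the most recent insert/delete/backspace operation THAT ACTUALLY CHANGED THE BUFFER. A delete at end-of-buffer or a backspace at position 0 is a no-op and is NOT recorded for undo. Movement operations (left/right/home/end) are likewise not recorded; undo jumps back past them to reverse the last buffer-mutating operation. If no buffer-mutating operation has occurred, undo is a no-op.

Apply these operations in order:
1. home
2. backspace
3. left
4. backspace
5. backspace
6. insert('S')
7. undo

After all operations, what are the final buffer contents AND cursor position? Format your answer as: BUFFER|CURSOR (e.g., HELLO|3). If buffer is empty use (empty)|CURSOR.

Answer: VOUPJ|0

Derivation:
After op 1 (home): buf='VOUPJ' cursor=0
After op 2 (backspace): buf='VOUPJ' cursor=0
After op 3 (left): buf='VOUPJ' cursor=0
After op 4 (backspace): buf='VOUPJ' cursor=0
After op 5 (backspace): buf='VOUPJ' cursor=0
After op 6 (insert('S')): buf='SVOUPJ' cursor=1
After op 7 (undo): buf='VOUPJ' cursor=0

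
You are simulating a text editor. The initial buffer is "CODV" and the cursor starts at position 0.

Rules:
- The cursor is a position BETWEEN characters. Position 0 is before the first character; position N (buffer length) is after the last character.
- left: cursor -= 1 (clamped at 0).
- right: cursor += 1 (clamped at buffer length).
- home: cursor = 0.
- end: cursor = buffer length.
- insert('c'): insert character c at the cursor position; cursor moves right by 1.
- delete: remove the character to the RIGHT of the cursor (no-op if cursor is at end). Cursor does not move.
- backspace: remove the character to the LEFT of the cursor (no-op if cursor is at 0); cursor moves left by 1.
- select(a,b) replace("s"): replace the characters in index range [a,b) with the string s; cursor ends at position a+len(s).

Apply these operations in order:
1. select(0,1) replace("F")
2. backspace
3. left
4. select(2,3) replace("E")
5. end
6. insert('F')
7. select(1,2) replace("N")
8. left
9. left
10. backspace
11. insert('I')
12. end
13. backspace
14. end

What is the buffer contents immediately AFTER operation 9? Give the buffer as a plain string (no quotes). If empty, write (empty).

After op 1 (select(0,1) replace("F")): buf='FODV' cursor=1
After op 2 (backspace): buf='ODV' cursor=0
After op 3 (left): buf='ODV' cursor=0
After op 4 (select(2,3) replace("E")): buf='ODE' cursor=3
After op 5 (end): buf='ODE' cursor=3
After op 6 (insert('F')): buf='ODEF' cursor=4
After op 7 (select(1,2) replace("N")): buf='ONEF' cursor=2
After op 8 (left): buf='ONEF' cursor=1
After op 9 (left): buf='ONEF' cursor=0

Answer: ONEF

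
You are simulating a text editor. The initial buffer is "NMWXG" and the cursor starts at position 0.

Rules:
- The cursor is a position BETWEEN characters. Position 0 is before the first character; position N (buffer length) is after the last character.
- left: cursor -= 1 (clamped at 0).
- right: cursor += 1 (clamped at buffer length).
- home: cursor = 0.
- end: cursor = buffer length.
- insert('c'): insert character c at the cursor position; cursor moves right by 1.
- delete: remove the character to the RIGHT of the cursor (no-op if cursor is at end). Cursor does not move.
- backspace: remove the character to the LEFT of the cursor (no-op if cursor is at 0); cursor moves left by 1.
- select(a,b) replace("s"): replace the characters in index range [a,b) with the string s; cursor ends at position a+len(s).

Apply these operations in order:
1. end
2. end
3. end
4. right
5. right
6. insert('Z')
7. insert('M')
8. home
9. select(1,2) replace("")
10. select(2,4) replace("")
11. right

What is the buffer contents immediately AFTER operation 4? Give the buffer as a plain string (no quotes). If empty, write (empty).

Answer: NMWXG

Derivation:
After op 1 (end): buf='NMWXG' cursor=5
After op 2 (end): buf='NMWXG' cursor=5
After op 3 (end): buf='NMWXG' cursor=5
After op 4 (right): buf='NMWXG' cursor=5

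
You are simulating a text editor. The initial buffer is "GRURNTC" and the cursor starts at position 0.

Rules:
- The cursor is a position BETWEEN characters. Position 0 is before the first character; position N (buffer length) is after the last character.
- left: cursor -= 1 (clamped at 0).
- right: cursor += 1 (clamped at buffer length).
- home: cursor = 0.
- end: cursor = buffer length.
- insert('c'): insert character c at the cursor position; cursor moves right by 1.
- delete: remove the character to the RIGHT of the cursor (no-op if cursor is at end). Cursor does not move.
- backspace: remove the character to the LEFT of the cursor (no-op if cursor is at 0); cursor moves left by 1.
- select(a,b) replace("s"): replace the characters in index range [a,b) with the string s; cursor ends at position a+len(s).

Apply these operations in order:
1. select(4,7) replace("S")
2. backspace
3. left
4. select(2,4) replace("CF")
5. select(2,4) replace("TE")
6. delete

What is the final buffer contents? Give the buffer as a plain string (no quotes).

After op 1 (select(4,7) replace("S")): buf='GRURS' cursor=5
After op 2 (backspace): buf='GRUR' cursor=4
After op 3 (left): buf='GRUR' cursor=3
After op 4 (select(2,4) replace("CF")): buf='GRCF' cursor=4
After op 5 (select(2,4) replace("TE")): buf='GRTE' cursor=4
After op 6 (delete): buf='GRTE' cursor=4

Answer: GRTE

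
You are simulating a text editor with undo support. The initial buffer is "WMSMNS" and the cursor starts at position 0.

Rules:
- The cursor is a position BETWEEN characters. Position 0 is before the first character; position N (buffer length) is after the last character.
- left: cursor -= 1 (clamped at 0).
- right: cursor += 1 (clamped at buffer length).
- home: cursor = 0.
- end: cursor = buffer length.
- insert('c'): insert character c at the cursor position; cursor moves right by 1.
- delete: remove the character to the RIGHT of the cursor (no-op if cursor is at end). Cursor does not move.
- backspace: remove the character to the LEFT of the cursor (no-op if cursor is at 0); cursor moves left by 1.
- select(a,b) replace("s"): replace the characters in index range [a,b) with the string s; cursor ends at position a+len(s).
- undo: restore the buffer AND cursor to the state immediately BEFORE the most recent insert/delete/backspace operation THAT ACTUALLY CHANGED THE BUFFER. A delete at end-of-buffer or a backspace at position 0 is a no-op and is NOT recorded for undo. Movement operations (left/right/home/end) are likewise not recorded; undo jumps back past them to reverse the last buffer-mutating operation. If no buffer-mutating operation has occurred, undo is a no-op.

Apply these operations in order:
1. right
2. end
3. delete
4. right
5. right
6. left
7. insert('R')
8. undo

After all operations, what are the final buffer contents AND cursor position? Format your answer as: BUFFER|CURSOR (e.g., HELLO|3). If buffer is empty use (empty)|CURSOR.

Answer: WMSMNS|5

Derivation:
After op 1 (right): buf='WMSMNS' cursor=1
After op 2 (end): buf='WMSMNS' cursor=6
After op 3 (delete): buf='WMSMNS' cursor=6
After op 4 (right): buf='WMSMNS' cursor=6
After op 5 (right): buf='WMSMNS' cursor=6
After op 6 (left): buf='WMSMNS' cursor=5
After op 7 (insert('R')): buf='WMSMNRS' cursor=6
After op 8 (undo): buf='WMSMNS' cursor=5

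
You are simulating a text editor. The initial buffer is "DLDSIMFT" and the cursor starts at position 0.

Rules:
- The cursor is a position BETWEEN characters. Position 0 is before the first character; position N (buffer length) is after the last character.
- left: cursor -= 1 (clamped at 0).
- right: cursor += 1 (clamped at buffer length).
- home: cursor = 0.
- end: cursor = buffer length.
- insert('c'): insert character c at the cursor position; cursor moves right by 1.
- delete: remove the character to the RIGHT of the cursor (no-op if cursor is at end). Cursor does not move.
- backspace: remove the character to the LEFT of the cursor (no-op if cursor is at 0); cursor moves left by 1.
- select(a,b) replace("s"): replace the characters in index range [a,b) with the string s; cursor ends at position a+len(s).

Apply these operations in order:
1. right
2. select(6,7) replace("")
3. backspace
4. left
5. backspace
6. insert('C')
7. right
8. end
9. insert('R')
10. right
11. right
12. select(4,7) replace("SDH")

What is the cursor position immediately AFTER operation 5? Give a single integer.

After op 1 (right): buf='DLDSIMFT' cursor=1
After op 2 (select(6,7) replace("")): buf='DLDSIMT' cursor=6
After op 3 (backspace): buf='DLDSIT' cursor=5
After op 4 (left): buf='DLDSIT' cursor=4
After op 5 (backspace): buf='DLDIT' cursor=3

Answer: 3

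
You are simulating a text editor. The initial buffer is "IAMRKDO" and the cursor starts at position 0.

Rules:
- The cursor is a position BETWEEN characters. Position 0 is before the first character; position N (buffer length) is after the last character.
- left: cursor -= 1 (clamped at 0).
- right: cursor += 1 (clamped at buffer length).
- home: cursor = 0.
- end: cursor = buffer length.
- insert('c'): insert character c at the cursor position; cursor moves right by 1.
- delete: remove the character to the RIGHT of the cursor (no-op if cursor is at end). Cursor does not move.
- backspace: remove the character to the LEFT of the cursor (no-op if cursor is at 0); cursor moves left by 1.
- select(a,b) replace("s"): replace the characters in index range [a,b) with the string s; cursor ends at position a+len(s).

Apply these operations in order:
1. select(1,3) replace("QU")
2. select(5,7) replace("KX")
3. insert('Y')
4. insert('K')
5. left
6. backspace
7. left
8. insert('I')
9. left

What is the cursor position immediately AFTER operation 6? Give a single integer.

After op 1 (select(1,3) replace("QU")): buf='IQURKDO' cursor=3
After op 2 (select(5,7) replace("KX")): buf='IQURKKX' cursor=7
After op 3 (insert('Y')): buf='IQURKKXY' cursor=8
After op 4 (insert('K')): buf='IQURKKXYK' cursor=9
After op 5 (left): buf='IQURKKXYK' cursor=8
After op 6 (backspace): buf='IQURKKXK' cursor=7

Answer: 7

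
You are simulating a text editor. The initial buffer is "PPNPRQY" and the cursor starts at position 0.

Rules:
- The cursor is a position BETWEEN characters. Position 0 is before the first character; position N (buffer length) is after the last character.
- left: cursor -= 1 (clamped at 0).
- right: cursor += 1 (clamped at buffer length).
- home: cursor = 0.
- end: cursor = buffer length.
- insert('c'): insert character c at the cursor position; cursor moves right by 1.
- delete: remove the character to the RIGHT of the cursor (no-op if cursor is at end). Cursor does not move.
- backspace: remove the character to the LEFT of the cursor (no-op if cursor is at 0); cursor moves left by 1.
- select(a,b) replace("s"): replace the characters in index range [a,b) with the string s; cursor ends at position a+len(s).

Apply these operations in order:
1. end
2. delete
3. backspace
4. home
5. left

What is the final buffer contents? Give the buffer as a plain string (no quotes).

Answer: PPNPRQ

Derivation:
After op 1 (end): buf='PPNPRQY' cursor=7
After op 2 (delete): buf='PPNPRQY' cursor=7
After op 3 (backspace): buf='PPNPRQ' cursor=6
After op 4 (home): buf='PPNPRQ' cursor=0
After op 5 (left): buf='PPNPRQ' cursor=0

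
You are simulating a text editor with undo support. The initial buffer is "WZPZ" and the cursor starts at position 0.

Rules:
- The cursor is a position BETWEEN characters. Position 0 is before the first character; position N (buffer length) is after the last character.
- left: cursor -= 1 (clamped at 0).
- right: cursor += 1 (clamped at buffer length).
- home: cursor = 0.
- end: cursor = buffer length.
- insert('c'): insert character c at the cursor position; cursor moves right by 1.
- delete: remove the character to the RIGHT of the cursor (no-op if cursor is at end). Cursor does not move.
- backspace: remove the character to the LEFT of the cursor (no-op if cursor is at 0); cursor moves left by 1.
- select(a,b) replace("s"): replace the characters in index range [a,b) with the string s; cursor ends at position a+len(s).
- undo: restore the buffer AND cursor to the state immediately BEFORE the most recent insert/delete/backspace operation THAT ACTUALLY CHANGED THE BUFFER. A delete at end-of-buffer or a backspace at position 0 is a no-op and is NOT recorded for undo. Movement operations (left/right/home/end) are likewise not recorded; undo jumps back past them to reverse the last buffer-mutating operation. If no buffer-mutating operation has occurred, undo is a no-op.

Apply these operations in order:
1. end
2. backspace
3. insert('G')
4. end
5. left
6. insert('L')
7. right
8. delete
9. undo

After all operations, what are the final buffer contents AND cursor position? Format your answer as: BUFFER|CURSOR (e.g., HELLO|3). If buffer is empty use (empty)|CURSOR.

Answer: WZPG|3

Derivation:
After op 1 (end): buf='WZPZ' cursor=4
After op 2 (backspace): buf='WZP' cursor=3
After op 3 (insert('G')): buf='WZPG' cursor=4
After op 4 (end): buf='WZPG' cursor=4
After op 5 (left): buf='WZPG' cursor=3
After op 6 (insert('L')): buf='WZPLG' cursor=4
After op 7 (right): buf='WZPLG' cursor=5
After op 8 (delete): buf='WZPLG' cursor=5
After op 9 (undo): buf='WZPG' cursor=3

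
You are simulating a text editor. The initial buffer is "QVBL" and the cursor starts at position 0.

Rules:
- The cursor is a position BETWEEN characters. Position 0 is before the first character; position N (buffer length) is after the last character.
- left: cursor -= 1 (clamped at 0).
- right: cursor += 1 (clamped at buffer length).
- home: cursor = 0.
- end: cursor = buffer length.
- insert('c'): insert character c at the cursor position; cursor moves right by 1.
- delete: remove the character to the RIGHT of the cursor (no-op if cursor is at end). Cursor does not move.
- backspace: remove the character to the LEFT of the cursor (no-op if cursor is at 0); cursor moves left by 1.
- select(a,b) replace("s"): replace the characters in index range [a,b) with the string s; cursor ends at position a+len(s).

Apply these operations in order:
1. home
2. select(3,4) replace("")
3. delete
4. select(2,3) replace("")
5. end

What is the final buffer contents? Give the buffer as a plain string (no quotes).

Answer: QV

Derivation:
After op 1 (home): buf='QVBL' cursor=0
After op 2 (select(3,4) replace("")): buf='QVB' cursor=3
After op 3 (delete): buf='QVB' cursor=3
After op 4 (select(2,3) replace("")): buf='QV' cursor=2
After op 5 (end): buf='QV' cursor=2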